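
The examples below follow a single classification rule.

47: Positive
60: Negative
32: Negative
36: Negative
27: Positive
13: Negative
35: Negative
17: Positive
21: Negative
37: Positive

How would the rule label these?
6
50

The simplest hypothesis consistent with all the labels is: ends in digit 7.
6 → last digit 6 → Negative.
50 → last digit 0 → Negative.

Negative, Negative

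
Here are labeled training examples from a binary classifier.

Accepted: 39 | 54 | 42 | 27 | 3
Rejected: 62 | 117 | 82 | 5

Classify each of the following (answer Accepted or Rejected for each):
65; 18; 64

A rule that fits every label: multiple of 3 AND at most 54 — true of each 'Accepted' example, false of each 'Rejected' one.

Rejected, Accepted, Rejected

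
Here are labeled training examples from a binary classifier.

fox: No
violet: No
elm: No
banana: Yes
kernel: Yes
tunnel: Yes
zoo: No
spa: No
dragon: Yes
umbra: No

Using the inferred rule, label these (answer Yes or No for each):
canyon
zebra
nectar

Yes, No, Yes

The pattern is that an item is 'Yes' exactly when: contains 'n'.
Yes: canyon, since has 'n'.
No: zebra, since no 'n'.
Yes: nectar, since has 'n'.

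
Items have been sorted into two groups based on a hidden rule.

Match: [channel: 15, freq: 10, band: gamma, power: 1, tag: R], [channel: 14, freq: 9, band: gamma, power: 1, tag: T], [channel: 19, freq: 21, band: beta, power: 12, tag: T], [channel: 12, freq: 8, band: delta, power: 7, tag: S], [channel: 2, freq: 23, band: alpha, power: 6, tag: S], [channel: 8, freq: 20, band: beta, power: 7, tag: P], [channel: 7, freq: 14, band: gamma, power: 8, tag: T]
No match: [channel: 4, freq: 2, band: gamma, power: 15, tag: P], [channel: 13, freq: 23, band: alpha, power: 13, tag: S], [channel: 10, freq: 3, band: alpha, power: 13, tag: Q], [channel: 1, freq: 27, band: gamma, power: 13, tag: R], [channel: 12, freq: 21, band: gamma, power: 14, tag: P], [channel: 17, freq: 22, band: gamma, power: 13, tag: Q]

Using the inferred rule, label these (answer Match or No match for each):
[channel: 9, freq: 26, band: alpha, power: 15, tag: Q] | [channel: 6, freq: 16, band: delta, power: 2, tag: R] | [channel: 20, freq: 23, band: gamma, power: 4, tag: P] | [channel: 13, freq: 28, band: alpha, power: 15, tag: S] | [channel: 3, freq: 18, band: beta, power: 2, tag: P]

Every 'Match' example satisfies: power ≤ 12. None of the 'No match' examples do.
[channel: 9, freq: 26, band: alpha, power: 15, tag: Q]: power = 15 — lacks this property, so No match. [channel: 6, freq: 16, band: delta, power: 2, tag: R]: power = 2 — fits, so Match. [channel: 20, freq: 23, band: gamma, power: 4, tag: P]: power = 4 — fits, so Match. [channel: 13, freq: 28, band: alpha, power: 15, tag: S]: power = 15 — lacks this property, so No match. [channel: 3, freq: 18, band: beta, power: 2, tag: P]: power = 2 — fits, so Match.

No match, Match, Match, No match, Match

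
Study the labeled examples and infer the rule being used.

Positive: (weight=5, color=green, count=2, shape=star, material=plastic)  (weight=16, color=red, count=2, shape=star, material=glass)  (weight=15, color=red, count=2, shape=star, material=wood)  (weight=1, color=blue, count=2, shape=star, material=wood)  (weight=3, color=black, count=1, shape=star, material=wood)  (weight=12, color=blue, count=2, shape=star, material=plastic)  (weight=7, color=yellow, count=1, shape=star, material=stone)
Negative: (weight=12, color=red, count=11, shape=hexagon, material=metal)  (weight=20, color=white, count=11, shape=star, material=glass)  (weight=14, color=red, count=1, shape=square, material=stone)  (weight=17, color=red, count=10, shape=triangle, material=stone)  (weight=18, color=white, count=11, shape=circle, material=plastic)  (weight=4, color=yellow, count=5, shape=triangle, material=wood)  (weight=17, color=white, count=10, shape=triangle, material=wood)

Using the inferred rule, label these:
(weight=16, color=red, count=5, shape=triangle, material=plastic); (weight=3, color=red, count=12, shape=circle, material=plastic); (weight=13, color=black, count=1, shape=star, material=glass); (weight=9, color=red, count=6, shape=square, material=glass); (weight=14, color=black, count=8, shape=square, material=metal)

Negative, Negative, Positive, Negative, Negative

The rule appears to be: shape is star AND count ≤ 2.
(weight=16, color=red, count=5, shape=triangle, material=plastic): shape is triangle, count = 5 — does not fit, so Negative. (weight=3, color=red, count=12, shape=circle, material=plastic): shape is circle, count = 12 — does not fit, so Negative. (weight=13, color=black, count=1, shape=star, material=glass): shape is star, count = 1 — has this property, so Positive. (weight=9, color=red, count=6, shape=square, material=glass): shape is square, count = 6 — does not fit, so Negative. (weight=14, color=black, count=8, shape=square, material=metal): shape is square, count = 8 — does not fit, so Negative.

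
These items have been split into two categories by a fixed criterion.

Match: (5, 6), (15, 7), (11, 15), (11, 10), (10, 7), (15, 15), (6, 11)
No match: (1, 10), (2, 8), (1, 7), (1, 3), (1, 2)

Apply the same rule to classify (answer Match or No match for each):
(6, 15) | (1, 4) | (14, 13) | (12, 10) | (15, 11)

The distinguishing property — first ≥ 3 — holds for all the 'Match' cases and none of the 'No match' cases.
(6, 15): first 6 — has this property, so Match.
(1, 4): first 1 — fails the rule, so No match.
(14, 13): first 14 — has this property, so Match.
(12, 10): first 12 — has this property, so Match.
(15, 11): first 15 — has this property, so Match.

Match, No match, Match, Match, Match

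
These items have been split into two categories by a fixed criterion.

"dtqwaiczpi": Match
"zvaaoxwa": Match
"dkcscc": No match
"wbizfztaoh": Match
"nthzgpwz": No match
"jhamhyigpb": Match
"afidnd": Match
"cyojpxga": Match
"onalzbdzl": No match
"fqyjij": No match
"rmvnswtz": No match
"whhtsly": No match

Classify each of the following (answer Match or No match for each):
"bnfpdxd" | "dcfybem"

No match, No match

'Match' ⟺ even length AND contains 'a'.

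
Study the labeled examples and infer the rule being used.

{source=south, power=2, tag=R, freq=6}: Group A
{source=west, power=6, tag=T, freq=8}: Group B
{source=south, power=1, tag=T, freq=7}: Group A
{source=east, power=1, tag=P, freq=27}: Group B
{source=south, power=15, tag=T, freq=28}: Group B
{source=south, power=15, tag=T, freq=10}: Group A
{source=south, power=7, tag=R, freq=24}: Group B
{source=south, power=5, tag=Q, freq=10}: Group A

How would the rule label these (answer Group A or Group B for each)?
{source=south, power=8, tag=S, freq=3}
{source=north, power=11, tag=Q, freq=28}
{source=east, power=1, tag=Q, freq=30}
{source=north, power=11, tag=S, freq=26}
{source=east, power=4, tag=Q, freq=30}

The distinguishing property — source is south AND freq ≤ 10 — holds for all the 'Group A' cases and none of the 'Group B' cases.
{source=south, power=8, tag=S, freq=3}: Group A (source is south, freq = 3).
{source=north, power=11, tag=Q, freq=28}: Group B (source is north, freq = 28).
{source=east, power=1, tag=Q, freq=30}: Group B (source is east, freq = 30).
{source=north, power=11, tag=S, freq=26}: Group B (source is north, freq = 26).
{source=east, power=4, tag=Q, freq=30}: Group B (source is east, freq = 30).

Group A, Group B, Group B, Group B, Group B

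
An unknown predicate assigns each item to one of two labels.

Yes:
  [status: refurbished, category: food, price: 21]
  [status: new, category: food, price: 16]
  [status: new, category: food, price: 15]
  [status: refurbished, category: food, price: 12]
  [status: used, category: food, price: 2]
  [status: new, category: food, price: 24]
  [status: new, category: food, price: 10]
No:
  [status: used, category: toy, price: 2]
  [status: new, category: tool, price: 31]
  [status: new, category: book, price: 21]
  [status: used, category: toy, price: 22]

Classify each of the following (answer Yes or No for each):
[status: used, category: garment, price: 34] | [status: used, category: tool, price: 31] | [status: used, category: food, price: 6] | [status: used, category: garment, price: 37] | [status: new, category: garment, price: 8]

No, No, Yes, No, No

The common property of the 'Yes' items is: category is food. No 'No' item has it.
[status: used, category: garment, price: 34] → category is garment → No.
[status: used, category: tool, price: 31] → category is tool → No.
[status: used, category: food, price: 6] → category is food → Yes.
[status: used, category: garment, price: 37] → category is garment → No.
[status: new, category: garment, price: 8] → category is garment → No.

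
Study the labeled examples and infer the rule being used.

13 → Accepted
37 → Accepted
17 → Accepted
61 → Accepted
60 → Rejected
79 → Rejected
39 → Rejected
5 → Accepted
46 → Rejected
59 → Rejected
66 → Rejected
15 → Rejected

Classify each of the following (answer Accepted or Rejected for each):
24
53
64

Rejected, Accepted, Rejected

Looking at the examples, the only property every 'Accepted' case has and every 'Rejected' case lacks is: ≡ 1 (mod 4).
24 — 24 mod 4 = 0, hence Rejected. 53 — 53 mod 4 = 1, hence Accepted. 64 — 64 mod 4 = 0, hence Rejected.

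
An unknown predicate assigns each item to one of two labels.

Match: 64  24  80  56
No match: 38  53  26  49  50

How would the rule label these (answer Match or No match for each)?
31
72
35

No match, Match, No match

The pattern is that an item is 'Match' exactly when: multiple of 4.
No match: 31, since 31 = 4·7 + 3. Match: 72, since 72 = 4·18. No match: 35, since 35 = 4·8 + 3.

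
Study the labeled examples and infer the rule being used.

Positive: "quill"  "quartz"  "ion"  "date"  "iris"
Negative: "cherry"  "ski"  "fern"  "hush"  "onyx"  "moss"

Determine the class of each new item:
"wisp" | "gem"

The simplest hypothesis consistent with all the labels is: has ≥ 2 vowels.
Negative: "wisp", since 1 vowel.
Negative: "gem", since 1 vowel.

Negative, Negative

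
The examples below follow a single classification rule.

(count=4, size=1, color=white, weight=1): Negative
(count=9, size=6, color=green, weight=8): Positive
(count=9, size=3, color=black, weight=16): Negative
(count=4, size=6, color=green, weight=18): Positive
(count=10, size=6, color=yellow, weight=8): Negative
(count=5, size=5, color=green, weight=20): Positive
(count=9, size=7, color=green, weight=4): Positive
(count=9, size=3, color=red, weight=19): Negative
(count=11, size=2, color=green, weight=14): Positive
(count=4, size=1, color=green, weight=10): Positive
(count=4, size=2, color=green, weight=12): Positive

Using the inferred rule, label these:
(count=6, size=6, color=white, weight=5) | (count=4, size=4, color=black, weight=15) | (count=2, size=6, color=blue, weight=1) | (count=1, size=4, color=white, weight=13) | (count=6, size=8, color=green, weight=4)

Negative, Negative, Negative, Negative, Positive

The pattern is that an item is 'Positive' exactly when: color is green.
(count=6, size=6, color=white, weight=5): color is white, fails this test → Negative.
(count=4, size=4, color=black, weight=15): color is black, fails this test → Negative.
(count=2, size=6, color=blue, weight=1): color is blue, fails this test → Negative.
(count=1, size=4, color=white, weight=13): color is white, fails this test → Negative.
(count=6, size=8, color=green, weight=4): color is green, fits → Positive.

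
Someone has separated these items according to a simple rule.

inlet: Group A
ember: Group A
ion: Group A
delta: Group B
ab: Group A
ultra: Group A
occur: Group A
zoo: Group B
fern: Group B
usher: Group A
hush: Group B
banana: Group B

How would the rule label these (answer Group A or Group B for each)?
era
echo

The rule appears to be: starts with a vowel.
Group A: era, since starts with 'e'. Group A: echo, since starts with 'e'.

Group A, Group A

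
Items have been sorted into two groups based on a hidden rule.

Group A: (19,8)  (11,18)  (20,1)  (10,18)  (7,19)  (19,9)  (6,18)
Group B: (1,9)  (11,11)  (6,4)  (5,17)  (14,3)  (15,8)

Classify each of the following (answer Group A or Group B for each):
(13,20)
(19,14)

Group A, Group A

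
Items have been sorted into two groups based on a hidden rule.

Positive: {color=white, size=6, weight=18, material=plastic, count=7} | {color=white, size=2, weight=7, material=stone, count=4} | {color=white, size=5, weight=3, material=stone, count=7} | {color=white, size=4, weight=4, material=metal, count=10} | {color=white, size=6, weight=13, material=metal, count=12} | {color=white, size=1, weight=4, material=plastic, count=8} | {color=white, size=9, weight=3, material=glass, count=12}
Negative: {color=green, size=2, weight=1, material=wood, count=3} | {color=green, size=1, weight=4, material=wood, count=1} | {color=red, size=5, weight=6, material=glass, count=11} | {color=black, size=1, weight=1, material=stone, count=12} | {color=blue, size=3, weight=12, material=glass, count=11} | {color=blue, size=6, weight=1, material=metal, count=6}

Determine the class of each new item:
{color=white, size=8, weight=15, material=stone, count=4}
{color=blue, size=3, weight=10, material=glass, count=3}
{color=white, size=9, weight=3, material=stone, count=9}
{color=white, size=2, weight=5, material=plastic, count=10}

Rule: color is white. This holds for each 'Positive' example and fails for each 'Negative' one.

Positive, Negative, Positive, Positive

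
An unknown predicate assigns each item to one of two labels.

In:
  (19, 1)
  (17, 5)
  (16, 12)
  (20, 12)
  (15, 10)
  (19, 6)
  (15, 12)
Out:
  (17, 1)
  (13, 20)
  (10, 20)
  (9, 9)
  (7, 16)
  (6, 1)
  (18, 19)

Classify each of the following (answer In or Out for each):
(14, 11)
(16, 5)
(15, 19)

In, In, Out

Rule: first > second AND sum ≥ 20. This holds for each 'In' example and fails for each 'Out' one.
(14, 11) → 14 > 11, 14+11 = 25 → In. (16, 5) → 16 > 5, 16+5 = 21 → In. (15, 19) → 15 < 19, 15+19 = 34 → Out.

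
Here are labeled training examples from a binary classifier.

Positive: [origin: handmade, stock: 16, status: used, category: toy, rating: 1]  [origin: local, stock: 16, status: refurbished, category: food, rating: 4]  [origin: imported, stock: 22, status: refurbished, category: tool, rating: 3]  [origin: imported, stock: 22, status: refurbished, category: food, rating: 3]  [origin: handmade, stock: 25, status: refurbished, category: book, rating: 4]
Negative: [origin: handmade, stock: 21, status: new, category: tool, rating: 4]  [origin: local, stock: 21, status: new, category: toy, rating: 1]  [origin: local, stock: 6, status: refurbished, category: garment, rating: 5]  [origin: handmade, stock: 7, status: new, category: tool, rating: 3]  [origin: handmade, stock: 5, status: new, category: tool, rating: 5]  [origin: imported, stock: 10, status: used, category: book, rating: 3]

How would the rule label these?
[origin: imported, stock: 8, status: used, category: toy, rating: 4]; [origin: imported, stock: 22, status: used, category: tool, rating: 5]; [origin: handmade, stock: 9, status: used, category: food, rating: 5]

Negative, Positive, Negative

The simplest hypothesis consistent with all the labels is: stock = 16 OR stock ≥ 22.
[origin: imported, stock: 8, status: used, category: toy, rating: 4] → stock = 8 → Negative.
[origin: imported, stock: 22, status: used, category: tool, rating: 5] → stock = 22 → Positive.
[origin: handmade, stock: 9, status: used, category: food, rating: 5] → stock = 9 → Negative.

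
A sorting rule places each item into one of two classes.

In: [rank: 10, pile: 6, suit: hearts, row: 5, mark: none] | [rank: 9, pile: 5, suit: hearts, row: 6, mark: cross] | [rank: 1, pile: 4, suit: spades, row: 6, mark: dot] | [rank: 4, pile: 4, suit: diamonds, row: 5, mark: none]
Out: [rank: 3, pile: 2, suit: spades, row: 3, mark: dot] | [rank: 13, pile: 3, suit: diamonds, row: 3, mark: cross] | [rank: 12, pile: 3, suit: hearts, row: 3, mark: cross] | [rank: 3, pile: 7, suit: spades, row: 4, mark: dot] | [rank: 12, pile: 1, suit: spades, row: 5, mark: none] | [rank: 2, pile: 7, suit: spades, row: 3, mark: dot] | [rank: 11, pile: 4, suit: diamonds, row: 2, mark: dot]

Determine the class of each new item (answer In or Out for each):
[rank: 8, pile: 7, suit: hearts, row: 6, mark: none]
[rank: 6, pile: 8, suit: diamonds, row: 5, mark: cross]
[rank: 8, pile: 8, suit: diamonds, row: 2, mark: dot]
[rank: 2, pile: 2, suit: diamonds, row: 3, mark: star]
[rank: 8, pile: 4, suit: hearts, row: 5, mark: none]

In, In, Out, Out, In

'In' ⟺ pile ≥ 2 AND row ≥ 5.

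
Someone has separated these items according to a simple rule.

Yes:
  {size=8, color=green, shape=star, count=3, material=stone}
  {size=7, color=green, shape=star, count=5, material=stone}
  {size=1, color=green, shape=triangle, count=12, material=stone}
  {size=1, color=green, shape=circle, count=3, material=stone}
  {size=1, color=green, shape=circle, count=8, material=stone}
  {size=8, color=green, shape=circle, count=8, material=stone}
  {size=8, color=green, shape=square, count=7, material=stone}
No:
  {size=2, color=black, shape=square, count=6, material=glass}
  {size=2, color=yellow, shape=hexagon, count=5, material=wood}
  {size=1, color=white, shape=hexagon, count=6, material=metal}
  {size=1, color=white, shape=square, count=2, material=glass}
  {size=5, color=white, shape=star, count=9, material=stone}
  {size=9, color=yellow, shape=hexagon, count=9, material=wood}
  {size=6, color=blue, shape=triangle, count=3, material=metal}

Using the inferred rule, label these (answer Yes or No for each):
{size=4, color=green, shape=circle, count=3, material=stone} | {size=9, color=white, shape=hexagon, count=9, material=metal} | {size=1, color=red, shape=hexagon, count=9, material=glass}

All 'Yes' examples share one property — color is green — and every 'No' example lacks it.
{size=4, color=green, shape=circle, count=3, material=stone}: Yes (color is green). {size=9, color=white, shape=hexagon, count=9, material=metal}: No (color is white). {size=1, color=red, shape=hexagon, count=9, material=glass}: No (color is red).

Yes, No, No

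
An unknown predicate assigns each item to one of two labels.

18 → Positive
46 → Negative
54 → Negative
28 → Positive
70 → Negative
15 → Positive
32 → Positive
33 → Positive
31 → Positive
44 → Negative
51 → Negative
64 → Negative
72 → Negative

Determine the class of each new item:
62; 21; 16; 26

Negative, Positive, Positive, Positive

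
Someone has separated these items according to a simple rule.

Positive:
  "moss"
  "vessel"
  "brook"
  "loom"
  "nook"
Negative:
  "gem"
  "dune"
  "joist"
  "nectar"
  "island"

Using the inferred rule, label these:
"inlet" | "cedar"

Negative, Negative

A rule that fits every label: has a double letter — true of each 'Positive' example, false of each 'Negative' one.
Negative: "inlet", since no doubled letter.
Negative: "cedar", since no doubled letter.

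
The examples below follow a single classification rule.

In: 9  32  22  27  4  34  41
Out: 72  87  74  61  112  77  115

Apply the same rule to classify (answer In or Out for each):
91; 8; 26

Out, In, In

The distinguishing property — at most 41 — holds for all the 'In' cases and none of the 'Out' cases.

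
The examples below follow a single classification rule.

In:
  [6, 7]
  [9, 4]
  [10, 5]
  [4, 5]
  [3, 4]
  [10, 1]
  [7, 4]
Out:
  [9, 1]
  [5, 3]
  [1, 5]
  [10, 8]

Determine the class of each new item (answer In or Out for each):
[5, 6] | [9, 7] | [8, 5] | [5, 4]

The simplest hypothesis consistent with all the labels is: sum is odd.
[5, 6] → 5+6 = 11 → In. [9, 7] → 9+7 = 16 → Out. [8, 5] → 8+5 = 13 → In. [5, 4] → 5+4 = 9 → In.

In, Out, In, In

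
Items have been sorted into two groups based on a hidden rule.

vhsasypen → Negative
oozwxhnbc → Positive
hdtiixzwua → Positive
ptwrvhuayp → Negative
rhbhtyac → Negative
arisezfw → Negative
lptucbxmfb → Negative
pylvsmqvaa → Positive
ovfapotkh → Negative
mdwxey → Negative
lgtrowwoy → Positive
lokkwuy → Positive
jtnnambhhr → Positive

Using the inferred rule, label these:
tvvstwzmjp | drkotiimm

Positive, Positive

One predicate separates the groups cleanly: has a double letter.
tvvstwzmjp: Positive ('vv' doubled).
drkotiimm: Positive ('ii' doubled).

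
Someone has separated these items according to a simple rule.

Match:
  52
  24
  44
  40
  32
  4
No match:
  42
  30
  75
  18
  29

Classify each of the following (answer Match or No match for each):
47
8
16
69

The common property of the 'Match' items is: multiple of 4. No 'No match' item has it.
47 — 47 = 4·11 + 3, hence No match.
8 — 8 = 4·2, hence Match.
16 — 16 = 4·4, hence Match.
69 — 69 = 4·17 + 1, hence No match.

No match, Match, Match, No match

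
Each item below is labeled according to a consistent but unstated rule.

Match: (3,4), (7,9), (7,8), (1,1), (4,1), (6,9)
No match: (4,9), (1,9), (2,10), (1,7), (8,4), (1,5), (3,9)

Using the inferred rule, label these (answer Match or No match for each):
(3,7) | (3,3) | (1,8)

The simplest hypothesis consistent with all the labels is: |first − second| ≤ 3.
(3,7) — |3−7| = 4, hence No match.
(3,3) — |3−3| = 0, hence Match.
(1,8) — |1−8| = 7, hence No match.

No match, Match, No match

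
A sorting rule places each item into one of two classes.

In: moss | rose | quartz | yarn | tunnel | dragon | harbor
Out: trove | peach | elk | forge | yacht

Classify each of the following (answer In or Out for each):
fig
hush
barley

Out, In, In

The simplest hypothesis consistent with all the labels is: even length.
fig: length 3 — does not pass, so Out. hush: length 4 — checks out, so In. barley: length 6 — checks out, so In.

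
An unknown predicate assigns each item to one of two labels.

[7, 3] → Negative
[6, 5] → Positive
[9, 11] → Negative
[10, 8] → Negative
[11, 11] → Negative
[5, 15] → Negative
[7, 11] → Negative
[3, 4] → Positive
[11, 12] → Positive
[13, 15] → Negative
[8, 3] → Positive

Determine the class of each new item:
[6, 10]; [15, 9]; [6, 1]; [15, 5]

Negative, Negative, Positive, Negative

Comparing the two groups points to one rule — sum is odd.
[6, 10]: 6+10 = 16 — does not fit, so Negative. [15, 9]: 15+9 = 24 — does not fit, so Negative. [6, 1]: 6+1 = 7 — passes, so Positive. [15, 5]: 15+5 = 20 — does not fit, so Negative.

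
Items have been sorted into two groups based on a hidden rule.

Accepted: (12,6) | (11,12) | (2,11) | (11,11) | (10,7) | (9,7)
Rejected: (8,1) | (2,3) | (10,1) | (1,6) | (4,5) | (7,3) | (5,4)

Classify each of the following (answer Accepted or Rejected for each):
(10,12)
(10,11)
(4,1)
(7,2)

Accepted, Accepted, Rejected, Rejected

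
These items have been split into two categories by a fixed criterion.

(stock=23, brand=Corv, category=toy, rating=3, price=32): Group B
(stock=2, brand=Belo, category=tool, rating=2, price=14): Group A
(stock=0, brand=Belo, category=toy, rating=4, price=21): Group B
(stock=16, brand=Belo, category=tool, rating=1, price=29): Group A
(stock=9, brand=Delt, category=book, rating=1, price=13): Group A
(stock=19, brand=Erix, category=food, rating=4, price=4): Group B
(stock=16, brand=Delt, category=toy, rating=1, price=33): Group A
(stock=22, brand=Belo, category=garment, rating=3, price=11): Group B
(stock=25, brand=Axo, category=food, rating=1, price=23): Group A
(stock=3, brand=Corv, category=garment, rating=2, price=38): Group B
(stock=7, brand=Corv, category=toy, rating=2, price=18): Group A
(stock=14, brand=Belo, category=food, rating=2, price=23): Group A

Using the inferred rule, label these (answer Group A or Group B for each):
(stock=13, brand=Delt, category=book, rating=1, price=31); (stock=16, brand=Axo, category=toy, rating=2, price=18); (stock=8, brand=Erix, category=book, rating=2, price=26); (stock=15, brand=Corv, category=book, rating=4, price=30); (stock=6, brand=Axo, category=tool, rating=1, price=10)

Group A, Group A, Group A, Group B, Group A

The classifier is using: rating ≤ 2 AND price ≤ 33.
Group A: (stock=13, brand=Delt, category=book, rating=1, price=31), since rating = 1, price = 31. Group A: (stock=16, brand=Axo, category=toy, rating=2, price=18), since rating = 2, price = 18. Group A: (stock=8, brand=Erix, category=book, rating=2, price=26), since rating = 2, price = 26. Group B: (stock=15, brand=Corv, category=book, rating=4, price=30), since rating = 4, price = 30. Group A: (stock=6, brand=Axo, category=tool, rating=1, price=10), since rating = 1, price = 10.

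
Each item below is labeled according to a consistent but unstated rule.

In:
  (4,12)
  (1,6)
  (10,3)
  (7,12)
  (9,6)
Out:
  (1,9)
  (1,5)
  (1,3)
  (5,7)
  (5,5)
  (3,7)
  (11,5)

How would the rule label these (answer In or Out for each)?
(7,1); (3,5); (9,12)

Out, Out, In

Comparing the two groups points to one rule — product is even.
Out: (7,1), since 7·1 = 7.
Out: (3,5), since 3·5 = 15.
In: (9,12), since 9·12 = 108.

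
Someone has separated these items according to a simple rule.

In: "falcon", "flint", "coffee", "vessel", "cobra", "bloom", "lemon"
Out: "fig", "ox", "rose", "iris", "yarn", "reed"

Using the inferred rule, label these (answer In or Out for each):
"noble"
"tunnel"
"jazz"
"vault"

In, In, Out, In

The simplest hypothesis consistent with all the labels is: length ≥ 5.
"noble" — length 5, hence In.
"tunnel" — length 6, hence In.
"jazz" — length 4, hence Out.
"vault" — length 5, hence In.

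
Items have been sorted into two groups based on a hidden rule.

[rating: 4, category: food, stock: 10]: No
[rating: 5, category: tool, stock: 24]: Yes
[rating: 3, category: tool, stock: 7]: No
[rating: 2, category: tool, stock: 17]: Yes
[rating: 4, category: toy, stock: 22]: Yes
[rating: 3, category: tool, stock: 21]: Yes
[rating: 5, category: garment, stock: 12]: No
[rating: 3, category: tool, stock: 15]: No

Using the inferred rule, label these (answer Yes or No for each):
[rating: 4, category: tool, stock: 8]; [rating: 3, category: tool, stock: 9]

No, No

The distinguishing property — stock ≥ 17 — holds for all the 'Yes' cases and none of the 'No' cases.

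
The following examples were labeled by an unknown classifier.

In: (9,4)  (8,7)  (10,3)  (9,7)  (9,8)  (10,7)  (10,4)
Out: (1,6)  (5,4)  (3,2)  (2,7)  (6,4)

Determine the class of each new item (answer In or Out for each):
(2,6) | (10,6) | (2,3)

Out, In, Out

A rule that fits every label: sum ≥ 13 — true of each 'In' example, false of each 'Out' one.
(2,6): 2+6 = 8, lacks this property → Out.
(10,6): 10+6 = 16, satisfies this → In.
(2,3): 2+3 = 5, lacks this property → Out.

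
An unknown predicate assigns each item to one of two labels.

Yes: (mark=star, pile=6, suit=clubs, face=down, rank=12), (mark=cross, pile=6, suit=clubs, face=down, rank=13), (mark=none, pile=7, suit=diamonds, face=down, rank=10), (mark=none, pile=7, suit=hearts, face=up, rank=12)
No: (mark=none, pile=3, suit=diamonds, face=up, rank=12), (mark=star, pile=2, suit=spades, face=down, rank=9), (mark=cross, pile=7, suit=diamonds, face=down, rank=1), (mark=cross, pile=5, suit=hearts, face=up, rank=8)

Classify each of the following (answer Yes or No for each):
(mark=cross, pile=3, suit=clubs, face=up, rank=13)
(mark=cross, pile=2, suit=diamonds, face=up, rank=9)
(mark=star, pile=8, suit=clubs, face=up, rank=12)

Every 'Yes' example satisfies: pile ≥ 5 AND rank ≥ 9. None of the 'No' examples do.

No, No, Yes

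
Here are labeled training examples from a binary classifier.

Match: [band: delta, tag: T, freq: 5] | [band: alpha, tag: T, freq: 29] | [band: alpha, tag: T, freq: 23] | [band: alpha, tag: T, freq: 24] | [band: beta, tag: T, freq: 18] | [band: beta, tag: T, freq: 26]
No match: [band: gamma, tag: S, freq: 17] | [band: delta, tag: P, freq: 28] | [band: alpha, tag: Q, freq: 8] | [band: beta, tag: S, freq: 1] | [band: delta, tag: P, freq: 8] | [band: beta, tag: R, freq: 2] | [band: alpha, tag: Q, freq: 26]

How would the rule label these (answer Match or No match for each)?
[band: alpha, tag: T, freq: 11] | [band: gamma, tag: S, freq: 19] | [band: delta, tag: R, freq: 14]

Match, No match, No match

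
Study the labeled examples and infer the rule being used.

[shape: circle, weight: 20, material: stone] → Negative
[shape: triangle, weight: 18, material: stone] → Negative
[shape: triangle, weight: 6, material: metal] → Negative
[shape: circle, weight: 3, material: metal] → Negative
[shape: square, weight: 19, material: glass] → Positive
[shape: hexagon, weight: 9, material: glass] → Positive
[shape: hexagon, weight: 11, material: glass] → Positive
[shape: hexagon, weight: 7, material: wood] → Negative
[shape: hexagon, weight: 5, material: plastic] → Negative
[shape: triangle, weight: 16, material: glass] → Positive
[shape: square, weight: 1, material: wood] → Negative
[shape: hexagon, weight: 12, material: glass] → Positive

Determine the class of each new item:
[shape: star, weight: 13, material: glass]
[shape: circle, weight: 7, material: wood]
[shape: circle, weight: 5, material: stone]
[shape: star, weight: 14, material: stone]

Positive, Negative, Negative, Negative

All 'Positive' examples share one property — material is glass — and every 'Negative' example lacks it.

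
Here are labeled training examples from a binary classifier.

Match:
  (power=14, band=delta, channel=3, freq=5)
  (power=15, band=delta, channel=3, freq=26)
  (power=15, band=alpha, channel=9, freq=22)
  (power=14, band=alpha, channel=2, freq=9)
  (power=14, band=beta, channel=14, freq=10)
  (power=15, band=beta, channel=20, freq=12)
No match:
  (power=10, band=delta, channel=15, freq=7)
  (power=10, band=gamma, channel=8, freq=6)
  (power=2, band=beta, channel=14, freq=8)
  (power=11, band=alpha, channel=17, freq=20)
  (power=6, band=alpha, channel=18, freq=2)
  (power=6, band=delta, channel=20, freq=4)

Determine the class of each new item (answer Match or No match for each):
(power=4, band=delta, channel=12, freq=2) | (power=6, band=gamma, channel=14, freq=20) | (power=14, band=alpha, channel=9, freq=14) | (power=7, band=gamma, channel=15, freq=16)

No match, No match, Match, No match

The common property of the 'Match' items is: power ≥ 14. No 'No match' item has it.
(power=4, band=delta, channel=12, freq=2) — power = 4, hence No match.
(power=6, band=gamma, channel=14, freq=20) — power = 6, hence No match.
(power=14, band=alpha, channel=9, freq=14) — power = 14, hence Match.
(power=7, band=gamma, channel=15, freq=16) — power = 7, hence No match.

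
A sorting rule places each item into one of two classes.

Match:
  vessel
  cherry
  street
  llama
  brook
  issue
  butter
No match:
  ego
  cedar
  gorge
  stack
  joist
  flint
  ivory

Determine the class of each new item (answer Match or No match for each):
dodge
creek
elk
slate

No match, Match, No match, No match

'Match' ⟺ has a double letter.
dodge: No match (no doubled letter). creek: Match ('ee' doubled). elk: No match (no doubled letter). slate: No match (no doubled letter).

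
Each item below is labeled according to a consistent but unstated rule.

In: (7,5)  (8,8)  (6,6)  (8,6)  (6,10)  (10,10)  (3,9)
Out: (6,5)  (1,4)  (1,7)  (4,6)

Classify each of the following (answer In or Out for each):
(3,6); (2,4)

Out, Out

The rule appears to be: sum ≥ 12.
(3,6) → 3+6 = 9 → Out. (2,4) → 2+4 = 6 → Out.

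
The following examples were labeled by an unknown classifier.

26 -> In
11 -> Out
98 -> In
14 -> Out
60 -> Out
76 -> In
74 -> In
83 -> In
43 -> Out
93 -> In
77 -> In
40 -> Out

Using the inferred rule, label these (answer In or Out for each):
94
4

In, Out

The rule appears to be: digit sum ≥ 8.
94: In (digit sum 9+4 = 13).
4: Out (digit sum 4).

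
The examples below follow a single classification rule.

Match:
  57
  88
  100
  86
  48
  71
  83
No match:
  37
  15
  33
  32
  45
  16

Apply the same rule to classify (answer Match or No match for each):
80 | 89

Match, Match

The rule appears to be: at least 48.
80 → 80 ≥ 48 → Match.
89 → 89 ≥ 48 → Match.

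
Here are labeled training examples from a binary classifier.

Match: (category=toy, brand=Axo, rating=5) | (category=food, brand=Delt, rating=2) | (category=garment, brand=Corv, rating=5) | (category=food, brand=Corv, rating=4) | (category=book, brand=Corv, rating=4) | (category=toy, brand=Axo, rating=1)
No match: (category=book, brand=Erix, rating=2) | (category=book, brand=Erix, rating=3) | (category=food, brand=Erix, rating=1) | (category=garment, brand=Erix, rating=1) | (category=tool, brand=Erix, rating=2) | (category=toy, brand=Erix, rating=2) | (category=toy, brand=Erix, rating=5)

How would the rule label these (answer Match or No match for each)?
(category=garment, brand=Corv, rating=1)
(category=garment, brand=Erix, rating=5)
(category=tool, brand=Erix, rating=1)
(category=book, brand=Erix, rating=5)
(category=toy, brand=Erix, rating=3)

Match, No match, No match, No match, No match

Rule: brand is not Erix. This holds for each 'Match' example and fails for each 'No match' one.
(category=garment, brand=Corv, rating=1) — brand is Corv, hence Match.
(category=garment, brand=Erix, rating=5) — brand is Erix, hence No match.
(category=tool, brand=Erix, rating=1) — brand is Erix, hence No match.
(category=book, brand=Erix, rating=5) — brand is Erix, hence No match.
(category=toy, brand=Erix, rating=3) — brand is Erix, hence No match.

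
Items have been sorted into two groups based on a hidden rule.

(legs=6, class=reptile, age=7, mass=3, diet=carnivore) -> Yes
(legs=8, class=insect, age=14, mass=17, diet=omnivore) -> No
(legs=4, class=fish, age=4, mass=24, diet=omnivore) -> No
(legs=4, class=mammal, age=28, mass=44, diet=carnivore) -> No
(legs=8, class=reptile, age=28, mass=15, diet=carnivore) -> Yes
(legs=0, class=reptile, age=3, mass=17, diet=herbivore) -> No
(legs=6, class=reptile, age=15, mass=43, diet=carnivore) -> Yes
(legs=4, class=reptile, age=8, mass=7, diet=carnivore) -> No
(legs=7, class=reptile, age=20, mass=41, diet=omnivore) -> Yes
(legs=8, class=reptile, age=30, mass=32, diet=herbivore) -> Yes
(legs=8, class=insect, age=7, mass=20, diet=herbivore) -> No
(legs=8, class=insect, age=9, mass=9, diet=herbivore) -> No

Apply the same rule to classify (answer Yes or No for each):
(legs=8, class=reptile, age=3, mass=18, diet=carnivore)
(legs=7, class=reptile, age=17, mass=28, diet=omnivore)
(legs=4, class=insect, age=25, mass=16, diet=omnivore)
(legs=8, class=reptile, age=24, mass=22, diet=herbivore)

Yes, Yes, No, Yes

The classifier is using: class is reptile AND legs ≥ 6.
Yes: (legs=8, class=reptile, age=3, mass=18, diet=carnivore), since class is reptile, legs = 8. Yes: (legs=7, class=reptile, age=17, mass=28, diet=omnivore), since class is reptile, legs = 7. No: (legs=4, class=insect, age=25, mass=16, diet=omnivore), since class is insect, legs = 4. Yes: (legs=8, class=reptile, age=24, mass=22, diet=herbivore), since class is reptile, legs = 8.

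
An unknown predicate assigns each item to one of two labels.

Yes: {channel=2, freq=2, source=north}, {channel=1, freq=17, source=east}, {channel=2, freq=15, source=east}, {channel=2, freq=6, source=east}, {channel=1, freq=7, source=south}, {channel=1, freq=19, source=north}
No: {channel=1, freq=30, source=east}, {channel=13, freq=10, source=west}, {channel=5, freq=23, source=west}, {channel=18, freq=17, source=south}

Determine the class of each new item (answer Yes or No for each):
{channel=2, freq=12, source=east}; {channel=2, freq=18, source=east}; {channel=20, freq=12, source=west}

Yes, Yes, No

The pattern is that an item is 'Yes' exactly when: freq ≤ 19 AND channel ≤ 2.
{channel=2, freq=12, source=east}: freq = 12, channel = 2 — matches, so Yes. {channel=2, freq=18, source=east}: freq = 18, channel = 2 — matches, so Yes. {channel=20, freq=12, source=west}: freq = 12, channel = 20 — fails the rule, so No.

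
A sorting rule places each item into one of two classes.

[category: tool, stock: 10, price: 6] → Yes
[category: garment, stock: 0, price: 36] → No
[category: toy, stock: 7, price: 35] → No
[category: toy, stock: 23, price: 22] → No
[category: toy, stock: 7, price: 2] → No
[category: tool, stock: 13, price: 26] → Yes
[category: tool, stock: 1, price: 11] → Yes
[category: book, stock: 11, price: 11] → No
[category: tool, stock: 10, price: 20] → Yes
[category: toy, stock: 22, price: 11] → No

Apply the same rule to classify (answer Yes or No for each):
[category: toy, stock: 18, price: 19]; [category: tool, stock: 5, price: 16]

The pattern is that an item is 'Yes' exactly when: category is tool.
[category: toy, stock: 18, price: 19] — category is toy, hence No. [category: tool, stock: 5, price: 16] — category is tool, hence Yes.

No, Yes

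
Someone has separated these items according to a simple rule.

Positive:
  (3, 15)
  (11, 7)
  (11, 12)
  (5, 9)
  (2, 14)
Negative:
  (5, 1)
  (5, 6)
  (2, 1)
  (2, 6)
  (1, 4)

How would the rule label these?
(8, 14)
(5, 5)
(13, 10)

The rule appears to be: sum ≥ 14.
Positive: (8, 14), since 8+14 = 22.
Negative: (5, 5), since 5+5 = 10.
Positive: (13, 10), since 13+10 = 23.

Positive, Negative, Positive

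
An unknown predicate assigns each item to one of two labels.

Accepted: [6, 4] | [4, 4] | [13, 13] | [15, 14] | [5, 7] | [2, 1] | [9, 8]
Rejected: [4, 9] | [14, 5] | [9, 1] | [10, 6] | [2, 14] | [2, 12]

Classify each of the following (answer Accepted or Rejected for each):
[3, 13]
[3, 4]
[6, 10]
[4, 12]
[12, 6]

Rejected, Accepted, Rejected, Rejected, Rejected

The simplest hypothesis consistent with all the labels is: |first − second| ≤ 2.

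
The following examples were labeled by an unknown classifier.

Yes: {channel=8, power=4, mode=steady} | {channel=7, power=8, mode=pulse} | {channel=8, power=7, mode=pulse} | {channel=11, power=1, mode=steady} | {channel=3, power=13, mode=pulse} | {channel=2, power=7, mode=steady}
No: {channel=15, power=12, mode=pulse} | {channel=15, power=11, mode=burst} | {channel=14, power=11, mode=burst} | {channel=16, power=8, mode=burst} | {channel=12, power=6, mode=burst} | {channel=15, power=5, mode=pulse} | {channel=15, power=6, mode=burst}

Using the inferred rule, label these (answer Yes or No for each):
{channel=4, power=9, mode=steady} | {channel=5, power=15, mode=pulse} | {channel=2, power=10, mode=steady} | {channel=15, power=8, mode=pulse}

The classifier is using: channel ≤ 11.

Yes, Yes, Yes, No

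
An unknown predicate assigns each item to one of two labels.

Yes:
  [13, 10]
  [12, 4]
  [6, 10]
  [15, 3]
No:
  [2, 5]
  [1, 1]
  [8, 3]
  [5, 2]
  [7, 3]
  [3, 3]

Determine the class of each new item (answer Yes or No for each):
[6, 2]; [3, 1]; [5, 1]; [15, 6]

The pattern is that an item is 'Yes' exactly when: sum ≥ 16.
[6, 2] — 6+2 = 8, hence No. [3, 1] — 3+1 = 4, hence No. [5, 1] — 5+1 = 6, hence No. [15, 6] — 15+6 = 21, hence Yes.

No, No, No, Yes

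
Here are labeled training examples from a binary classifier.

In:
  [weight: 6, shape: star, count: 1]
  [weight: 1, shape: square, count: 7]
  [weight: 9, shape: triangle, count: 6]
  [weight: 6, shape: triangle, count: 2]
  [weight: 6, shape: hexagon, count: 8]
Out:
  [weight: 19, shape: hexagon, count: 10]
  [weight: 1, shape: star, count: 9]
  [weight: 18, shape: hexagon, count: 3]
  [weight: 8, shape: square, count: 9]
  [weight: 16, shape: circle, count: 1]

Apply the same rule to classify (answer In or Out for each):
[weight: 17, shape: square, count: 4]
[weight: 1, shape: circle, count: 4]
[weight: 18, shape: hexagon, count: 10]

Out, In, Out

A rule that fits every label: weight ≤ 9 AND count ≤ 8 — true of each 'In' example, false of each 'Out' one.
[weight: 17, shape: square, count: 4]: weight = 17, count = 4, does not pass → Out. [weight: 1, shape: circle, count: 4]: weight = 1, count = 4, passes → In. [weight: 18, shape: hexagon, count: 10]: weight = 18, count = 10, does not pass → Out.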